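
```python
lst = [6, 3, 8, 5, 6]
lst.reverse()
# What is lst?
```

[6, 5, 8, 3, 6]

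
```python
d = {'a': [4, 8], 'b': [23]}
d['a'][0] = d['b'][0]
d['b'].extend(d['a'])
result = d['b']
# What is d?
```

After line 1: d = {'a': [4, 8], 'b': [23]}
After line 2 (a[0] = b[0] = 23): d = {'a': [23, 8], 'b': [23]}
After line 3 (b.extend(a) appends [23, 8]): d = {'a': [23, 8], 'b': [23, 23, 8]}
After line 4: result = d['b'] = [23, 23, 8]

{'a': [23, 8], 'b': [23, 23, 8]}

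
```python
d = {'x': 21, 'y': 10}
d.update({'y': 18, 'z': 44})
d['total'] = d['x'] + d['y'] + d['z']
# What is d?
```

After line 1: d = {'x': 21, 'y': 10}
After line 2 (y overwritten, z added): d = {'x': 21, 'y': 18, 'z': 44}
After line 3 (total = 21 + 18 + 44 = 83): d = {'x': 21, 'y': 18, 'z': 44, 'total': 83}

{'x': 21, 'y': 18, 'z': 44, 'total': 83}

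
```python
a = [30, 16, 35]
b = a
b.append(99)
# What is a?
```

After line 1: a = [30, 16, 35]
After line 2 (b = a is an alias, same object): a = [30, 16, 35], b = [30, 16, 35]
After line 3 (b.append mutates the shared list): a = [30, 16, 35, 99], b = [30, 16, 35, 99]

[30, 16, 35, 99]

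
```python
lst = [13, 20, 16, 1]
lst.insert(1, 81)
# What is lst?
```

[13, 81, 20, 16, 1]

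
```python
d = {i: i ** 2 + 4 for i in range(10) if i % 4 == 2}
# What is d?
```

{2: 8, 6: 40}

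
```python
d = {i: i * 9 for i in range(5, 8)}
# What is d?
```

{5: 45, 6: 54, 7: 63}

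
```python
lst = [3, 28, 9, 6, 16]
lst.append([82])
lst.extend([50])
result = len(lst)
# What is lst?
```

After line 1: lst = [3, 28, 9, 6, 16]
After line 2 (append adds [82] as single element): lst = [3, 28, 9, 6, 16, [82]]
After line 3 (extend unpacks [50], adds 50): lst = [3, 28, 9, 6, 16, [82], 50]
After line 4: result = len(lst) = 7

[3, 28, 9, 6, 16, [82], 50]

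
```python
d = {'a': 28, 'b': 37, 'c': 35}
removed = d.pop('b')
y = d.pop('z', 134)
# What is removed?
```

After line 1: d = {'a': 28, 'b': 37, 'c': 35}
After line 2 (pop 'b' returns 37): d = {'a': 28, 'c': 35}, removed = 37
After line 3 (pop 'z' missing, returns default 134): d = {'a': 28, 'c': 35}, y = 134

37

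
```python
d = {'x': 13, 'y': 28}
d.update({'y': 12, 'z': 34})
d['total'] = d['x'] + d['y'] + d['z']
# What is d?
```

After line 1: d = {'x': 13, 'y': 28}
After line 2 (y overwritten, z added): d = {'x': 13, 'y': 12, 'z': 34}
After line 3 (total = 13 + 12 + 34 = 59): d = {'x': 13, 'y': 12, 'z': 34, 'total': 59}

{'x': 13, 'y': 12, 'z': 34, 'total': 59}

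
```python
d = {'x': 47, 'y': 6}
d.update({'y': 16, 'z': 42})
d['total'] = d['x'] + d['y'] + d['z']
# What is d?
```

After line 1: d = {'x': 47, 'y': 6}
After line 2 (y overwritten, z added): d = {'x': 47, 'y': 16, 'z': 42}
After line 3 (total = 47 + 16 + 42 = 105): d = {'x': 47, 'y': 16, 'z': 42, 'total': 105}

{'x': 47, 'y': 16, 'z': 42, 'total': 105}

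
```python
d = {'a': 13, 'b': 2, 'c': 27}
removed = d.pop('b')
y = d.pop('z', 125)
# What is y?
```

After line 1: d = {'a': 13, 'b': 2, 'c': 27}
After line 2 (pop 'b' returns 2): d = {'a': 13, 'c': 27}, removed = 2
After line 3 (pop 'z' missing, returns default 125): d = {'a': 13, 'c': 27}, y = 125

125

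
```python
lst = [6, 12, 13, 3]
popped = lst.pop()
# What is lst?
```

[6, 12, 13]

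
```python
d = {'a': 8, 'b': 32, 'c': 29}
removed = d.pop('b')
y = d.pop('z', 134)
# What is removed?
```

After line 1: d = {'a': 8, 'b': 32, 'c': 29}
After line 2 (pop 'b' returns 32): d = {'a': 8, 'c': 29}, removed = 32
After line 3 (pop 'z' missing, returns default 134): d = {'a': 8, 'c': 29}, y = 134

32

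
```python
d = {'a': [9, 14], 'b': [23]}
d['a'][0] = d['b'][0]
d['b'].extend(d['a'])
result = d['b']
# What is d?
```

After line 1: d = {'a': [9, 14], 'b': [23]}
After line 2 (a[0] = b[0] = 23): d = {'a': [23, 14], 'b': [23]}
After line 3 (b.extend(a) appends [23, 14]): d = {'a': [23, 14], 'b': [23, 23, 14]}
After line 4: result = d['b'] = [23, 23, 14]

{'a': [23, 14], 'b': [23, 23, 14]}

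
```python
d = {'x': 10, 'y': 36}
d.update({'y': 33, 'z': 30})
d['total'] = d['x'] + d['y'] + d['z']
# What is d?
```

After line 1: d = {'x': 10, 'y': 36}
After line 2 (y overwritten, z added): d = {'x': 10, 'y': 33, 'z': 30}
After line 3 (total = 10 + 33 + 30 = 73): d = {'x': 10, 'y': 33, 'z': 30, 'total': 73}

{'x': 10, 'y': 33, 'z': 30, 'total': 73}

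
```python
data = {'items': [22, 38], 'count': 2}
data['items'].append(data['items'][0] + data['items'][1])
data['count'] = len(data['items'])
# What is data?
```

After line 1: data = {'items': [22, 38], 'count': 2}
After line 2 (append 22 + 38 = 60): data = {'items': [22, 38, 60], 'count': 2}
After line 3 (count = len(items) = 3): data = {'items': [22, 38, 60], 'count': 3}

{'items': [22, 38, 60], 'count': 3}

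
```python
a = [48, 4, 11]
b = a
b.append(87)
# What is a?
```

After line 1: a = [48, 4, 11]
After line 2 (b = a is an alias, same object): a = [48, 4, 11], b = [48, 4, 11]
After line 3 (b.append mutates the shared list): a = [48, 4, 11, 87], b = [48, 4, 11, 87]

[48, 4, 11, 87]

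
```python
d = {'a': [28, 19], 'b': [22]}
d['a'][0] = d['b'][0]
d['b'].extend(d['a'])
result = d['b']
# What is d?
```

After line 1: d = {'a': [28, 19], 'b': [22]}
After line 2 (a[0] = b[0] = 22): d = {'a': [22, 19], 'b': [22]}
After line 3 (b.extend(a) appends [22, 19]): d = {'a': [22, 19], 'b': [22, 22, 19]}
After line 4: result = d['b'] = [22, 22, 19]

{'a': [22, 19], 'b': [22, 22, 19]}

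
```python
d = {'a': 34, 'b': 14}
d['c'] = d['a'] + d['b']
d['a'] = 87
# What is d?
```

After line 1: d = {'a': 34, 'b': 14}
After line 2 (d['c'] = 34 + 14): d = {'a': 34, 'b': 14, 'c': 48}
After line 3: d = {'a': 87, 'b': 14, 'c': 48}

{'a': 87, 'b': 14, 'c': 48}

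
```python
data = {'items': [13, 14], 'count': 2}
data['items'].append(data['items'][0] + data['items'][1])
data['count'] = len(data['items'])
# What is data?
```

After line 1: data = {'items': [13, 14], 'count': 2}
After line 2 (append 13 + 14 = 27): data = {'items': [13, 14, 27], 'count': 2}
After line 3 (count = len(items) = 3): data = {'items': [13, 14, 27], 'count': 3}

{'items': [13, 14, 27], 'count': 3}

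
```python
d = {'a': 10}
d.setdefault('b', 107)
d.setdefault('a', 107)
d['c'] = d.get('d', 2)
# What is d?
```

After line 1: d = {'a': 10}
After line 2 (setdefault adds 'b'=107): d = {'a': 10, 'b': 107}
After line 3 (setdefault 'a' no-op, already exists): d = {'a': 10, 'b': 107}
After line 4 (get('d', 2) returns default since 'd' not in d): d = {'a': 10, 'b': 107, 'c': 2}

{'a': 10, 'b': 107, 'c': 2}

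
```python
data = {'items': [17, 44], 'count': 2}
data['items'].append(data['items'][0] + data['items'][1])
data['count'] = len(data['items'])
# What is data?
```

After line 1: data = {'items': [17, 44], 'count': 2}
After line 2 (append 17 + 44 = 61): data = {'items': [17, 44, 61], 'count': 2}
After line 3 (count = len(items) = 3): data = {'items': [17, 44, 61], 'count': 3}

{'items': [17, 44, 61], 'count': 3}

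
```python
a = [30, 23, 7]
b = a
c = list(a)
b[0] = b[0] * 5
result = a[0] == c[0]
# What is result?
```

After line 1: a = [30, 23, 7]
After line 2 (b = a, alias): a = [30, 23, 7], b = [30, 23, 7]
After line 3 (c = list(a) is a copy, new object): c = [30, 23, 7]
After line 4 (b[0] = 30 * 5 = 150; mutates shared a/b): a = b = [150, 23, 7], c = [30, 23, 7]
After line 5 (a[0] = 150, c[0] = 30; result = False)

False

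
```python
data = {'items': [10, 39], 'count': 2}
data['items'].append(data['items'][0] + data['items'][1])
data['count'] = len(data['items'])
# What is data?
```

After line 1: data = {'items': [10, 39], 'count': 2}
After line 2 (append 10 + 39 = 49): data = {'items': [10, 39, 49], 'count': 2}
After line 3 (count = len(items) = 3): data = {'items': [10, 39, 49], 'count': 3}

{'items': [10, 39, 49], 'count': 3}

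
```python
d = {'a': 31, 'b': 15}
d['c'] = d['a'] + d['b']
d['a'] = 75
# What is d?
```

After line 1: d = {'a': 31, 'b': 15}
After line 2 (d['c'] = 31 + 15): d = {'a': 31, 'b': 15, 'c': 46}
After line 3: d = {'a': 75, 'b': 15, 'c': 46}

{'a': 75, 'b': 15, 'c': 46}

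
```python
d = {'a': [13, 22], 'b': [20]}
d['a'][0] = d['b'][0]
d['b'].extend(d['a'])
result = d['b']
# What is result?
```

After line 1: d = {'a': [13, 22], 'b': [20]}
After line 2 (a[0] = b[0] = 20): d = {'a': [20, 22], 'b': [20]}
After line 3 (b.extend(a) appends [20, 22]): d = {'a': [20, 22], 'b': [20, 20, 22]}
After line 4: result = d['b'] = [20, 20, 22]

[20, 20, 22]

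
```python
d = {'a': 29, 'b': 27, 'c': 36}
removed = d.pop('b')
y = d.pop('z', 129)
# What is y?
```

After line 1: d = {'a': 29, 'b': 27, 'c': 36}
After line 2 (pop 'b' returns 27): d = {'a': 29, 'c': 36}, removed = 27
After line 3 (pop 'z' missing, returns default 129): d = {'a': 29, 'c': 36}, y = 129

129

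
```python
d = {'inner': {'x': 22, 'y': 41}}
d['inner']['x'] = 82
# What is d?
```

After line 1: d = {'inner': {'x': 22, 'y': 41}}
After line 2 (inner x overwritten): d = {'inner': {'x': 82, 'y': 41}}

{'inner': {'x': 82, 'y': 41}}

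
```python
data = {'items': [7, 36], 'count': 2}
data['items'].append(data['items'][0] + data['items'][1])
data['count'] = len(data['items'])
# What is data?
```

After line 1: data = {'items': [7, 36], 'count': 2}
After line 2 (append 7 + 36 = 43): data = {'items': [7, 36, 43], 'count': 2}
After line 3 (count = len(items) = 3): data = {'items': [7, 36, 43], 'count': 3}

{'items': [7, 36, 43], 'count': 3}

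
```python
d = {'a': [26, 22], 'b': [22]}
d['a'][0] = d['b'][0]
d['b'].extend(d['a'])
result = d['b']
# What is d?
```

After line 1: d = {'a': [26, 22], 'b': [22]}
After line 2 (a[0] = b[0] = 22): d = {'a': [22, 22], 'b': [22]}
After line 3 (b.extend(a) appends [22, 22]): d = {'a': [22, 22], 'b': [22, 22, 22]}
After line 4: result = d['b'] = [22, 22, 22]

{'a': [22, 22], 'b': [22, 22, 22]}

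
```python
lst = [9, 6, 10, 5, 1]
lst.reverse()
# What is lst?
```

[1, 5, 10, 6, 9]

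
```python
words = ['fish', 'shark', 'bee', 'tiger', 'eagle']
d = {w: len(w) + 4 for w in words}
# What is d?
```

{'fish': 8, 'shark': 9, 'bee': 7, 'tiger': 9, 'eagle': 9}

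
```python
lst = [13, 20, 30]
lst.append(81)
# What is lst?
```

[13, 20, 30, 81]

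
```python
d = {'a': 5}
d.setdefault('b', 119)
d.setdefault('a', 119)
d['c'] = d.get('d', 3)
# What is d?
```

After line 1: d = {'a': 5}
After line 2 (setdefault adds 'b'=119): d = {'a': 5, 'b': 119}
After line 3 (setdefault 'a' no-op, already exists): d = {'a': 5, 'b': 119}
After line 4 (get('d', 3) returns default since 'd' not in d): d = {'a': 5, 'b': 119, 'c': 3}

{'a': 5, 'b': 119, 'c': 3}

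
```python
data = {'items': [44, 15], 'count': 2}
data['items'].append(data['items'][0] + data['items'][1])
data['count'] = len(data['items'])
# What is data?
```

After line 1: data = {'items': [44, 15], 'count': 2}
After line 2 (append 44 + 15 = 59): data = {'items': [44, 15, 59], 'count': 2}
After line 3 (count = len(items) = 3): data = {'items': [44, 15, 59], 'count': 3}

{'items': [44, 15, 59], 'count': 3}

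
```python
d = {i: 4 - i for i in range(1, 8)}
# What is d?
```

{1: 3, 2: 2, 3: 1, 4: 0, 5: -1, 6: -2, 7: -3}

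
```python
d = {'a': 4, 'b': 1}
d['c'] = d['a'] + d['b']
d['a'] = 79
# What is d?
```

After line 1: d = {'a': 4, 'b': 1}
After line 2 (d['c'] = 4 + 1): d = {'a': 4, 'b': 1, 'c': 5}
After line 3: d = {'a': 79, 'b': 1, 'c': 5}

{'a': 79, 'b': 1, 'c': 5}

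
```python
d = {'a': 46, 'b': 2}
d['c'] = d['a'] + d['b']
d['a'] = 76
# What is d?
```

After line 1: d = {'a': 46, 'b': 2}
After line 2 (d['c'] = 46 + 2): d = {'a': 46, 'b': 2, 'c': 48}
After line 3: d = {'a': 76, 'b': 2, 'c': 48}

{'a': 76, 'b': 2, 'c': 48}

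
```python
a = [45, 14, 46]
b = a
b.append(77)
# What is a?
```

After line 1: a = [45, 14, 46]
After line 2 (b = a is an alias, same object): a = [45, 14, 46], b = [45, 14, 46]
After line 3 (b.append mutates the shared list): a = [45, 14, 46, 77], b = [45, 14, 46, 77]

[45, 14, 46, 77]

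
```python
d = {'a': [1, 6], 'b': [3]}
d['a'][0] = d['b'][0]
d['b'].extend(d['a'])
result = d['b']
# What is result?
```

After line 1: d = {'a': [1, 6], 'b': [3]}
After line 2 (a[0] = b[0] = 3): d = {'a': [3, 6], 'b': [3]}
After line 3 (b.extend(a) appends [3, 6]): d = {'a': [3, 6], 'b': [3, 3, 6]}
After line 4: result = d['b'] = [3, 3, 6]

[3, 3, 6]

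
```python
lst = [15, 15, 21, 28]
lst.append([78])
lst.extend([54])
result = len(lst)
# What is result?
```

After line 1: lst = [15, 15, 21, 28]
After line 2 (append adds [78] as single element): lst = [15, 15, 21, 28, [78]]
After line 3 (extend unpacks [54], adds 54): lst = [15, 15, 21, 28, [78], 54]
After line 4: result = len(lst) = 6

6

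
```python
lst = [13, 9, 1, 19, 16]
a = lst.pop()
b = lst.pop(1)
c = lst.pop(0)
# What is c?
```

After line 1: lst = [13, 9, 1, 19, 16]
After line 2 (pop() -> a = 16): lst = [13, 9, 1, 19]
After line 3 (pop(1) -> b = 9): lst = [13, 1, 19]
After line 4 (pop(0) -> c = 13): lst = [1, 19]

13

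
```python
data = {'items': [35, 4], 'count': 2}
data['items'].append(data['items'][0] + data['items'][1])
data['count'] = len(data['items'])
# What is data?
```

After line 1: data = {'items': [35, 4], 'count': 2}
After line 2 (append 35 + 4 = 39): data = {'items': [35, 4, 39], 'count': 2}
After line 3 (count = len(items) = 3): data = {'items': [35, 4, 39], 'count': 3}

{'items': [35, 4, 39], 'count': 3}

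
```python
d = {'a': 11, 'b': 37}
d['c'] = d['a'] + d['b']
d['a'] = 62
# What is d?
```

After line 1: d = {'a': 11, 'b': 37}
After line 2 (d['c'] = 11 + 37): d = {'a': 11, 'b': 37, 'c': 48}
After line 3: d = {'a': 62, 'b': 37, 'c': 48}

{'a': 62, 'b': 37, 'c': 48}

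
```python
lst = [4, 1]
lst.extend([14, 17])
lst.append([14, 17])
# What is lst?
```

After line 1: lst = [4, 1]
After line 2 (extend unpacks [14, 17]): lst = [4, 1, 14, 17]
After line 3 (append adds [14, 17] as single element): lst = [4, 1, 14, 17, [14, 17]]

[4, 1, 14, 17, [14, 17]]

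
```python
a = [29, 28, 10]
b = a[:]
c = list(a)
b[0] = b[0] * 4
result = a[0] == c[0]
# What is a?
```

After line 1: a = [29, 28, 10]
After line 2 (b = a[:], copy): a = [29, 28, 10], b = [29, 28, 10]
After line 3 (c = list(a) is a copy, new object): c = [29, 28, 10]
After line 4 (b[0] = 29 * 4 = 116; only b mutates (copy)): a = [29, 28, 10], b = [116, 28, 10], c = [29, 28, 10]
After line 5 (a[0] = 29, c[0] = 29; result = True)

[29, 28, 10]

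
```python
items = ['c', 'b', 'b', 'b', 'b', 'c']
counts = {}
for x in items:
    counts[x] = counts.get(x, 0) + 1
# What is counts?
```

Initial: counts = {}, items = ['c', 'b', 'b', 'b', 'b', 'c']
See 'c': counts = {'c': 1}
See 'b': counts = {'c': 1, 'b': 1}
See 'b': counts = {'c': 1, 'b': 2}
See 'b': counts = {'c': 1, 'b': 3}
See 'b': counts = {'c': 1, 'b': 4}
See 'c': counts = {'c': 2, 'b': 4}

{'c': 2, 'b': 4}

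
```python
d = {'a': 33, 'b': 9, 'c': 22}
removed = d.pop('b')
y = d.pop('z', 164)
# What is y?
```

After line 1: d = {'a': 33, 'b': 9, 'c': 22}
After line 2 (pop 'b' returns 9): d = {'a': 33, 'c': 22}, removed = 9
After line 3 (pop 'z' missing, returns default 164): d = {'a': 33, 'c': 22}, y = 164

164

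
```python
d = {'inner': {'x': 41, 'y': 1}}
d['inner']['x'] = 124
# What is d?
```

After line 1: d = {'inner': {'x': 41, 'y': 1}}
After line 2 (inner x overwritten): d = {'inner': {'x': 124, 'y': 1}}

{'inner': {'x': 124, 'y': 1}}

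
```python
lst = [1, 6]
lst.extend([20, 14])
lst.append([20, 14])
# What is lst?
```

After line 1: lst = [1, 6]
After line 2 (extend unpacks [20, 14]): lst = [1, 6, 20, 14]
After line 3 (append adds [20, 14] as single element): lst = [1, 6, 20, 14, [20, 14]]

[1, 6, 20, 14, [20, 14]]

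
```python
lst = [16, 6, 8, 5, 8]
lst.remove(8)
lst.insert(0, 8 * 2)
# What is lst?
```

After line 1: lst = [16, 6, 8, 5, 8]
After line 2 (remove first 8): lst = [16, 6, 5, 8]
After line 3 (insert 16 at index 0): lst = [16, 16, 6, 5, 8]

[16, 16, 6, 5, 8]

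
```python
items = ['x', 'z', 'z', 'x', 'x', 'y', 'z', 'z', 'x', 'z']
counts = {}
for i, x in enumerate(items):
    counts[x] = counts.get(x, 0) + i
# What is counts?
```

Initial: counts = {}, items = ['x', 'z', 'z', 'x', 'x', 'y', 'z', 'z', 'x', 'z']
i=0, x='x': counts = {'x': 0}
i=1, x='z': counts = {'x': 0, 'z': 1}
i=2, x='z': counts = {'x': 0, 'z': 3}
i=3, x='x': counts = {'x': 3, 'z': 3}
i=4, x='x': counts = {'x': 7, 'z': 3}
i=5, x='y': counts = {'x': 7, 'z': 3, 'y': 5}
i=6, x='z': counts = {'x': 7, 'z': 9, 'y': 5}
i=7, x='z': counts = {'x': 7, 'z': 16, 'y': 5}
i=8, x='x': counts = {'x': 15, 'z': 16, 'y': 5}
i=9, x='z': counts = {'x': 15, 'z': 25, 'y': 5}

{'x': 15, 'z': 25, 'y': 5}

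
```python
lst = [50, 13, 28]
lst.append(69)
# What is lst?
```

[50, 13, 28, 69]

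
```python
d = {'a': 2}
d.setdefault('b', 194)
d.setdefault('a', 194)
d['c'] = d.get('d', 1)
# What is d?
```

After line 1: d = {'a': 2}
After line 2 (setdefault adds 'b'=194): d = {'a': 2, 'b': 194}
After line 3 (setdefault 'a' no-op, already exists): d = {'a': 2, 'b': 194}
After line 4 (get('d', 1) returns default since 'd' not in d): d = {'a': 2, 'b': 194, 'c': 1}

{'a': 2, 'b': 194, 'c': 1}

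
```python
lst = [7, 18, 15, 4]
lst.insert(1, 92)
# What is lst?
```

[7, 92, 18, 15, 4]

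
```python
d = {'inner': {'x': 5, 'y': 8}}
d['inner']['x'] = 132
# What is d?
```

After line 1: d = {'inner': {'x': 5, 'y': 8}}
After line 2 (inner x overwritten): d = {'inner': {'x': 132, 'y': 8}}

{'inner': {'x': 132, 'y': 8}}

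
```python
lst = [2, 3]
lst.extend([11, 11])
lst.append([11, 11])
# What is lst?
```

After line 1: lst = [2, 3]
After line 2 (extend unpacks [11, 11]): lst = [2, 3, 11, 11]
After line 3 (append adds [11, 11] as single element): lst = [2, 3, 11, 11, [11, 11]]

[2, 3, 11, 11, [11, 11]]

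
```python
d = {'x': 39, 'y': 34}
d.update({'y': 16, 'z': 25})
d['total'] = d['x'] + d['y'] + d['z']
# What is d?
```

After line 1: d = {'x': 39, 'y': 34}
After line 2 (y overwritten, z added): d = {'x': 39, 'y': 16, 'z': 25}
After line 3 (total = 39 + 16 + 25 = 80): d = {'x': 39, 'y': 16, 'z': 25, 'total': 80}

{'x': 39, 'y': 16, 'z': 25, 'total': 80}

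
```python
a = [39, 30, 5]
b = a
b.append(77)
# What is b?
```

After line 1: a = [39, 30, 5]
After line 2 (b = a is an alias, same object): a = [39, 30, 5], b = [39, 30, 5]
After line 3 (b.append mutates the shared list): a = [39, 30, 5, 77], b = [39, 30, 5, 77]

[39, 30, 5, 77]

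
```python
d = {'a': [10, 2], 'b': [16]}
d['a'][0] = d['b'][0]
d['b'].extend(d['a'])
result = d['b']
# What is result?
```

After line 1: d = {'a': [10, 2], 'b': [16]}
After line 2 (a[0] = b[0] = 16): d = {'a': [16, 2], 'b': [16]}
After line 3 (b.extend(a) appends [16, 2]): d = {'a': [16, 2], 'b': [16, 16, 2]}
After line 4: result = d['b'] = [16, 16, 2]

[16, 16, 2]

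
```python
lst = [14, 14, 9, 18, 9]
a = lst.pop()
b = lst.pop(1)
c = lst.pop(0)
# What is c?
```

After line 1: lst = [14, 14, 9, 18, 9]
After line 2 (pop() -> a = 9): lst = [14, 14, 9, 18]
After line 3 (pop(1) -> b = 14): lst = [14, 9, 18]
After line 4 (pop(0) -> c = 14): lst = [9, 18]

14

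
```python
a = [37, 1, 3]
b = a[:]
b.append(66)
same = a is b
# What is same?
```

After line 1: a = [37, 1, 3]
After line 2 (b = a[:] is a shallow copy, new object): a = [37, 1, 3], b = [37, 1, 3]
After line 3 (append only mutates b): a = [37, 1, 3], b = [37, 1, 3, 66]
After line 4 (same = a is b; different objects -> False): same = False

False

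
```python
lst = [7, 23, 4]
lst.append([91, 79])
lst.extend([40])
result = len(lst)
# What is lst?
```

After line 1: lst = [7, 23, 4]
After line 2 (append adds [91, 79] as single element): lst = [7, 23, 4, [91, 79]]
After line 3 (extend unpacks [40], adds 40): lst = [7, 23, 4, [91, 79], 40]
After line 4: result = len(lst) = 5

[7, 23, 4, [91, 79], 40]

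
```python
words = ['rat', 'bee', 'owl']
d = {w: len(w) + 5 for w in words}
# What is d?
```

{'rat': 8, 'bee': 8, 'owl': 8}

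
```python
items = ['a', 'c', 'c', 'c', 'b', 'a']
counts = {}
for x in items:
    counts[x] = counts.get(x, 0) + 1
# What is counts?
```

Initial: counts = {}, items = ['a', 'c', 'c', 'c', 'b', 'a']
See 'a': counts = {'a': 1}
See 'c': counts = {'a': 1, 'c': 1}
See 'c': counts = {'a': 1, 'c': 2}
See 'c': counts = {'a': 1, 'c': 3}
See 'b': counts = {'a': 1, 'c': 3, 'b': 1}
See 'a': counts = {'a': 2, 'c': 3, 'b': 1}

{'a': 2, 'c': 3, 'b': 1}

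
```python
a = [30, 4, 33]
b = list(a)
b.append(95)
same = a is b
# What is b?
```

After line 1: a = [30, 4, 33]
After line 2 (b = list(a) is a shallow copy, new object): a = [30, 4, 33], b = [30, 4, 33]
After line 3 (append only mutates b): a = [30, 4, 33], b = [30, 4, 33, 95]
After line 4 (same = a is b; different objects -> False): same = False

[30, 4, 33, 95]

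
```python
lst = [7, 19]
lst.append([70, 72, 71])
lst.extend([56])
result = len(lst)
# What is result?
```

After line 1: lst = [7, 19]
After line 2 (append adds [70, 72, 71] as single element): lst = [7, 19, [70, 72, 71]]
After line 3 (extend unpacks [56], adds 56): lst = [7, 19, [70, 72, 71], 56]
After line 4: result = len(lst) = 4

4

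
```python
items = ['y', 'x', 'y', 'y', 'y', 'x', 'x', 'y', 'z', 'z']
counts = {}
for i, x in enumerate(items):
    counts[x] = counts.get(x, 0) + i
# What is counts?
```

Initial: counts = {}, items = ['y', 'x', 'y', 'y', 'y', 'x', 'x', 'y', 'z', 'z']
i=0, x='y': counts = {'y': 0}
i=1, x='x': counts = {'y': 0, 'x': 1}
i=2, x='y': counts = {'y': 2, 'x': 1}
i=3, x='y': counts = {'y': 5, 'x': 1}
i=4, x='y': counts = {'y': 9, 'x': 1}
i=5, x='x': counts = {'y': 9, 'x': 6}
i=6, x='x': counts = {'y': 9, 'x': 12}
i=7, x='y': counts = {'y': 16, 'x': 12}
i=8, x='z': counts = {'y': 16, 'x': 12, 'z': 8}
i=9, x='z': counts = {'y': 16, 'x': 12, 'z': 17}

{'y': 16, 'x': 12, 'z': 17}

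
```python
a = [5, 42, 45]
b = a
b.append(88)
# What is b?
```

After line 1: a = [5, 42, 45]
After line 2 (b = a is an alias, same object): a = [5, 42, 45], b = [5, 42, 45]
After line 3 (b.append mutates the shared list): a = [5, 42, 45, 88], b = [5, 42, 45, 88]

[5, 42, 45, 88]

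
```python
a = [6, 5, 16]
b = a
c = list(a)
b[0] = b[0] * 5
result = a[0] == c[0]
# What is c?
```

After line 1: a = [6, 5, 16]
After line 2 (b = a, alias): a = [6, 5, 16], b = [6, 5, 16]
After line 3 (c = list(a) is a copy, new object): c = [6, 5, 16]
After line 4 (b[0] = 6 * 5 = 30; mutates shared a/b): a = b = [30, 5, 16], c = [6, 5, 16]
After line 5 (a[0] = 30, c[0] = 6; result = False)

[6, 5, 16]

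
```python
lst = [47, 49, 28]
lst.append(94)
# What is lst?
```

[47, 49, 28, 94]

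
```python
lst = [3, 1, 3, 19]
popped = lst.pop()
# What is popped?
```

19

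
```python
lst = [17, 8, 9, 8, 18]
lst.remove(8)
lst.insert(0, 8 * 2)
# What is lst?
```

After line 1: lst = [17, 8, 9, 8, 18]
After line 2 (remove first 8): lst = [17, 9, 8, 18]
After line 3 (insert 16 at index 0): lst = [16, 17, 9, 8, 18]

[16, 17, 9, 8, 18]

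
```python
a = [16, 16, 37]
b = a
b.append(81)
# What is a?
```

After line 1: a = [16, 16, 37]
After line 2 (b = a is an alias, same object): a = [16, 16, 37], b = [16, 16, 37]
After line 3 (b.append mutates the shared list): a = [16, 16, 37, 81], b = [16, 16, 37, 81]

[16, 16, 37, 81]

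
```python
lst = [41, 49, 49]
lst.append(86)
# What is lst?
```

[41, 49, 49, 86]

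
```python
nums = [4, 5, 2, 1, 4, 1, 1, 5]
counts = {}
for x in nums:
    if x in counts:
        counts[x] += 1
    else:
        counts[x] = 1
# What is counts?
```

Initial: counts = {}, nums = [4, 5, 2, 1, 4, 1, 1, 5]
See 4: counts = {4: 1}
See 5: counts = {4: 1, 5: 1}
See 2: counts = {4: 1, 5: 1, 2: 1}
See 1: counts = {4: 1, 5: 1, 2: 1, 1: 1}
See 4: counts = {4: 2, 5: 1, 2: 1, 1: 1}
See 1: counts = {4: 2, 5: 1, 2: 1, 1: 2}
See 1: counts = {4: 2, 5: 1, 2: 1, 1: 3}
See 5: counts = {4: 2, 5: 2, 2: 1, 1: 3}

{4: 2, 5: 2, 2: 1, 1: 3}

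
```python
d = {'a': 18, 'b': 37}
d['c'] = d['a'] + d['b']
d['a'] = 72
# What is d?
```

After line 1: d = {'a': 18, 'b': 37}
After line 2 (d['c'] = 18 + 37): d = {'a': 18, 'b': 37, 'c': 55}
After line 3: d = {'a': 72, 'b': 37, 'c': 55}

{'a': 72, 'b': 37, 'c': 55}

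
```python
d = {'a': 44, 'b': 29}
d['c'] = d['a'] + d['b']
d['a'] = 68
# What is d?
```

After line 1: d = {'a': 44, 'b': 29}
After line 2 (d['c'] = 44 + 29): d = {'a': 44, 'b': 29, 'c': 73}
After line 3: d = {'a': 68, 'b': 29, 'c': 73}

{'a': 68, 'b': 29, 'c': 73}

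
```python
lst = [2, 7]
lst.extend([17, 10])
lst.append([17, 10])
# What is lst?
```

After line 1: lst = [2, 7]
After line 2 (extend unpacks [17, 10]): lst = [2, 7, 17, 10]
After line 3 (append adds [17, 10] as single element): lst = [2, 7, 17, 10, [17, 10]]

[2, 7, 17, 10, [17, 10]]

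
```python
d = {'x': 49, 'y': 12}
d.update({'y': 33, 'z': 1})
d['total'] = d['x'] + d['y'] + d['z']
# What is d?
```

After line 1: d = {'x': 49, 'y': 12}
After line 2 (y overwritten, z added): d = {'x': 49, 'y': 33, 'z': 1}
After line 3 (total = 49 + 33 + 1 = 83): d = {'x': 49, 'y': 33, 'z': 1, 'total': 83}

{'x': 49, 'y': 33, 'z': 1, 'total': 83}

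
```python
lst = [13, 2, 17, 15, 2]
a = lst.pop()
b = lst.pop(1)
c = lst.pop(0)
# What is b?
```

After line 1: lst = [13, 2, 17, 15, 2]
After line 2 (pop() -> a = 2): lst = [13, 2, 17, 15]
After line 3 (pop(1) -> b = 2): lst = [13, 17, 15]
After line 4 (pop(0) -> c = 13): lst = [17, 15]

2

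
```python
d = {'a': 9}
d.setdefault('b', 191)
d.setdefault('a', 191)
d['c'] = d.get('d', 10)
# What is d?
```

After line 1: d = {'a': 9}
After line 2 (setdefault adds 'b'=191): d = {'a': 9, 'b': 191}
After line 3 (setdefault 'a' no-op, already exists): d = {'a': 9, 'b': 191}
After line 4 (get('d', 10) returns default since 'd' not in d): d = {'a': 9, 'b': 191, 'c': 10}

{'a': 9, 'b': 191, 'c': 10}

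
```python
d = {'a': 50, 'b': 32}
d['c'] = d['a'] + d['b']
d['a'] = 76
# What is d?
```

After line 1: d = {'a': 50, 'b': 32}
After line 2 (d['c'] = 50 + 32): d = {'a': 50, 'b': 32, 'c': 82}
After line 3: d = {'a': 76, 'b': 32, 'c': 82}

{'a': 76, 'b': 32, 'c': 82}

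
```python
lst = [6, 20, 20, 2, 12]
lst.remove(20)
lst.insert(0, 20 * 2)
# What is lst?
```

After line 1: lst = [6, 20, 20, 2, 12]
After line 2 (remove first 20): lst = [6, 20, 2, 12]
After line 3 (insert 40 at index 0): lst = [40, 6, 20, 2, 12]

[40, 6, 20, 2, 12]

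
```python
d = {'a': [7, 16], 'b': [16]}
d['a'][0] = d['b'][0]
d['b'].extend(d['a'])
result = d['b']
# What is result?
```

After line 1: d = {'a': [7, 16], 'b': [16]}
After line 2 (a[0] = b[0] = 16): d = {'a': [16, 16], 'b': [16]}
After line 3 (b.extend(a) appends [16, 16]): d = {'a': [16, 16], 'b': [16, 16, 16]}
After line 4: result = d['b'] = [16, 16, 16]

[16, 16, 16]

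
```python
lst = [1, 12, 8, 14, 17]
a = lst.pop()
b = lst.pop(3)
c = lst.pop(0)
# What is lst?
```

After line 1: lst = [1, 12, 8, 14, 17]
After line 2 (pop() -> a = 17): lst = [1, 12, 8, 14]
After line 3 (pop(3) -> b = 14): lst = [1, 12, 8]
After line 4 (pop(0) -> c = 1): lst = [12, 8]

[12, 8]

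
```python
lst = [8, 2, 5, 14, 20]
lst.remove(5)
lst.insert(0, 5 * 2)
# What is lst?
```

After line 1: lst = [8, 2, 5, 14, 20]
After line 2 (remove first 5): lst = [8, 2, 14, 20]
After line 3 (insert 10 at index 0): lst = [10, 8, 2, 14, 20]

[10, 8, 2, 14, 20]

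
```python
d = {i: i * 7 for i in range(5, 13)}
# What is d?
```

{5: 35, 6: 42, 7: 49, 8: 56, 9: 63, 10: 70, 11: 77, 12: 84}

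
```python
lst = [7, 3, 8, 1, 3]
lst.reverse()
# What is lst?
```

[3, 1, 8, 3, 7]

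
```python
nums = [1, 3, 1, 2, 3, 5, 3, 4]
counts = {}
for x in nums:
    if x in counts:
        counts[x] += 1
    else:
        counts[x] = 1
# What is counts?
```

Initial: counts = {}, nums = [1, 3, 1, 2, 3, 5, 3, 4]
See 1: counts = {1: 1}
See 3: counts = {1: 1, 3: 1}
See 1: counts = {1: 2, 3: 1}
See 2: counts = {1: 2, 3: 1, 2: 1}
See 3: counts = {1: 2, 3: 2, 2: 1}
See 5: counts = {1: 2, 3: 2, 2: 1, 5: 1}
See 3: counts = {1: 2, 3: 3, 2: 1, 5: 1}
See 4: counts = {1: 2, 3: 3, 2: 1, 5: 1, 4: 1}

{1: 2, 3: 3, 2: 1, 5: 1, 4: 1}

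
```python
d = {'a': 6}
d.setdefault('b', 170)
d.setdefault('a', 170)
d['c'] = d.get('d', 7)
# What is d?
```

After line 1: d = {'a': 6}
After line 2 (setdefault adds 'b'=170): d = {'a': 6, 'b': 170}
After line 3 (setdefault 'a' no-op, already exists): d = {'a': 6, 'b': 170}
After line 4 (get('d', 7) returns default since 'd' not in d): d = {'a': 6, 'b': 170, 'c': 7}

{'a': 6, 'b': 170, 'c': 7}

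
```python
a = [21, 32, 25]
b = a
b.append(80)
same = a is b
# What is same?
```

After line 1: a = [21, 32, 25]
After line 2 (b = a is an alias, same object): a = [21, 32, 25], b = [21, 32, 25]
After line 3 (b.append mutates the shared list): a = [21, 32, 25, 80], b = [21, 32, 25, 80]
After line 4 (same = a is b; same object -> True): same = True

True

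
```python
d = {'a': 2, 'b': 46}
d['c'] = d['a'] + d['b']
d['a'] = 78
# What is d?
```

After line 1: d = {'a': 2, 'b': 46}
After line 2 (d['c'] = 2 + 46): d = {'a': 2, 'b': 46, 'c': 48}
After line 3: d = {'a': 78, 'b': 46, 'c': 48}

{'a': 78, 'b': 46, 'c': 48}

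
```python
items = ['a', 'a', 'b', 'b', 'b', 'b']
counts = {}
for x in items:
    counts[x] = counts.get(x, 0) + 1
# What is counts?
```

Initial: counts = {}, items = ['a', 'a', 'b', 'b', 'b', 'b']
See 'a': counts = {'a': 1}
See 'a': counts = {'a': 2}
See 'b': counts = {'a': 2, 'b': 1}
See 'b': counts = {'a': 2, 'b': 2}
See 'b': counts = {'a': 2, 'b': 3}
See 'b': counts = {'a': 2, 'b': 4}

{'a': 2, 'b': 4}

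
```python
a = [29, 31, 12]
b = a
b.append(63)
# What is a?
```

After line 1: a = [29, 31, 12]
After line 2 (b = a is an alias, same object): a = [29, 31, 12], b = [29, 31, 12]
After line 3 (b.append mutates the shared list): a = [29, 31, 12, 63], b = [29, 31, 12, 63]

[29, 31, 12, 63]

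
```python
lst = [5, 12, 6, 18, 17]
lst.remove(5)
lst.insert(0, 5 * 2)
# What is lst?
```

After line 1: lst = [5, 12, 6, 18, 17]
After line 2 (remove first 5): lst = [12, 6, 18, 17]
After line 3 (insert 10 at index 0): lst = [10, 12, 6, 18, 17]

[10, 12, 6, 18, 17]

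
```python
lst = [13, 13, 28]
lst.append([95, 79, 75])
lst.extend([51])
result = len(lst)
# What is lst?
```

After line 1: lst = [13, 13, 28]
After line 2 (append adds [95, 79, 75] as single element): lst = [13, 13, 28, [95, 79, 75]]
After line 3 (extend unpacks [51], adds 51): lst = [13, 13, 28, [95, 79, 75], 51]
After line 4: result = len(lst) = 5

[13, 13, 28, [95, 79, 75], 51]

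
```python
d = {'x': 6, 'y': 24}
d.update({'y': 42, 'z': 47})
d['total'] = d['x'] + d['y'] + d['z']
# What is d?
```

After line 1: d = {'x': 6, 'y': 24}
After line 2 (y overwritten, z added): d = {'x': 6, 'y': 42, 'z': 47}
After line 3 (total = 6 + 42 + 47 = 95): d = {'x': 6, 'y': 42, 'z': 47, 'total': 95}

{'x': 6, 'y': 42, 'z': 47, 'total': 95}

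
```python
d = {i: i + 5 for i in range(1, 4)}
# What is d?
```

{1: 6, 2: 7, 3: 8}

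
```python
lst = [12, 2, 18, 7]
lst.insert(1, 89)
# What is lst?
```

[12, 89, 2, 18, 7]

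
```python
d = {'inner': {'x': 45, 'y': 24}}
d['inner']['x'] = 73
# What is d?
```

After line 1: d = {'inner': {'x': 45, 'y': 24}}
After line 2 (inner x overwritten): d = {'inner': {'x': 73, 'y': 24}}

{'inner': {'x': 73, 'y': 24}}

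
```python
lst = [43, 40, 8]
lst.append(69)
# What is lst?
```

[43, 40, 8, 69]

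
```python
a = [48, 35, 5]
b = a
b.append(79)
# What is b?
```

After line 1: a = [48, 35, 5]
After line 2 (b = a is an alias, same object): a = [48, 35, 5], b = [48, 35, 5]
After line 3 (b.append mutates the shared list): a = [48, 35, 5, 79], b = [48, 35, 5, 79]

[48, 35, 5, 79]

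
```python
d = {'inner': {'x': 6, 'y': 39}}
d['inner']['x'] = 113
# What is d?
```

After line 1: d = {'inner': {'x': 6, 'y': 39}}
After line 2 (inner x overwritten): d = {'inner': {'x': 113, 'y': 39}}

{'inner': {'x': 113, 'y': 39}}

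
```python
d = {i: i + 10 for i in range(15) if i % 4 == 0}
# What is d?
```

{0: 10, 4: 14, 8: 18, 12: 22}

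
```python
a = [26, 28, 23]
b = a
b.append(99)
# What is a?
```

After line 1: a = [26, 28, 23]
After line 2 (b = a is an alias, same object): a = [26, 28, 23], b = [26, 28, 23]
After line 3 (b.append mutates the shared list): a = [26, 28, 23, 99], b = [26, 28, 23, 99]

[26, 28, 23, 99]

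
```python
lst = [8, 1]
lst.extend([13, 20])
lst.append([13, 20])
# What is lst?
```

After line 1: lst = [8, 1]
After line 2 (extend unpacks [13, 20]): lst = [8, 1, 13, 20]
After line 3 (append adds [13, 20] as single element): lst = [8, 1, 13, 20, [13, 20]]

[8, 1, 13, 20, [13, 20]]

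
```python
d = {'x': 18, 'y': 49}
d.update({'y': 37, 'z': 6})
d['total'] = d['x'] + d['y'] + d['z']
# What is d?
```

After line 1: d = {'x': 18, 'y': 49}
After line 2 (y overwritten, z added): d = {'x': 18, 'y': 37, 'z': 6}
After line 3 (total = 18 + 37 + 6 = 61): d = {'x': 18, 'y': 37, 'z': 6, 'total': 61}

{'x': 18, 'y': 37, 'z': 6, 'total': 61}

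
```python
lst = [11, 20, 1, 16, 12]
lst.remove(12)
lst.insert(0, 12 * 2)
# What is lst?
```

After line 1: lst = [11, 20, 1, 16, 12]
After line 2 (remove first 12): lst = [11, 20, 1, 16]
After line 3 (insert 24 at index 0): lst = [24, 11, 20, 1, 16]

[24, 11, 20, 1, 16]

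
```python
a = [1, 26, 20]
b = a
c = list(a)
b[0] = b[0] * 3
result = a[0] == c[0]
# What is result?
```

After line 1: a = [1, 26, 20]
After line 2 (b = a, alias): a = [1, 26, 20], b = [1, 26, 20]
After line 3 (c = list(a) is a copy, new object): c = [1, 26, 20]
After line 4 (b[0] = 1 * 3 = 3; mutates shared a/b): a = b = [3, 26, 20], c = [1, 26, 20]
After line 5 (a[0] = 3, c[0] = 1; result = False)

False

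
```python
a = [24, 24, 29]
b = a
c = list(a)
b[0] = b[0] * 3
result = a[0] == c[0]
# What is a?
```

After line 1: a = [24, 24, 29]
After line 2 (b = a, alias): a = [24, 24, 29], b = [24, 24, 29]
After line 3 (c = list(a) is a copy, new object): c = [24, 24, 29]
After line 4 (b[0] = 24 * 3 = 72; mutates shared a/b): a = b = [72, 24, 29], c = [24, 24, 29]
After line 5 (a[0] = 72, c[0] = 24; result = False)

[72, 24, 29]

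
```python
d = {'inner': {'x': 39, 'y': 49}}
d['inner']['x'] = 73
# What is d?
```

After line 1: d = {'inner': {'x': 39, 'y': 49}}
After line 2 (inner x overwritten): d = {'inner': {'x': 73, 'y': 49}}

{'inner': {'x': 73, 'y': 49}}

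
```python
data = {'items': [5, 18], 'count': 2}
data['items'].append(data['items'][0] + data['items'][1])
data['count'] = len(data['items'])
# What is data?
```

After line 1: data = {'items': [5, 18], 'count': 2}
After line 2 (append 5 + 18 = 23): data = {'items': [5, 18, 23], 'count': 2}
After line 3 (count = len(items) = 3): data = {'items': [5, 18, 23], 'count': 3}

{'items': [5, 18, 23], 'count': 3}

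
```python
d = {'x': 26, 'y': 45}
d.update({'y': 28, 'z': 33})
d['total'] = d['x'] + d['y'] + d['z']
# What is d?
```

After line 1: d = {'x': 26, 'y': 45}
After line 2 (y overwritten, z added): d = {'x': 26, 'y': 28, 'z': 33}
After line 3 (total = 26 + 28 + 33 = 87): d = {'x': 26, 'y': 28, 'z': 33, 'total': 87}

{'x': 26, 'y': 28, 'z': 33, 'total': 87}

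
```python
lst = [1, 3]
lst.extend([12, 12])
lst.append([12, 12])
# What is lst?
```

After line 1: lst = [1, 3]
After line 2 (extend unpacks [12, 12]): lst = [1, 3, 12, 12]
After line 3 (append adds [12, 12] as single element): lst = [1, 3, 12, 12, [12, 12]]

[1, 3, 12, 12, [12, 12]]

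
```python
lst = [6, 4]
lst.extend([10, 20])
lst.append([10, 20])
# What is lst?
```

After line 1: lst = [6, 4]
After line 2 (extend unpacks [10, 20]): lst = [6, 4, 10, 20]
After line 3 (append adds [10, 20] as single element): lst = [6, 4, 10, 20, [10, 20]]

[6, 4, 10, 20, [10, 20]]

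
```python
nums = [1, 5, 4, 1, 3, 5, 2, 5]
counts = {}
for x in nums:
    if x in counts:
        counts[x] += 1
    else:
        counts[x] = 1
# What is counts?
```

Initial: counts = {}, nums = [1, 5, 4, 1, 3, 5, 2, 5]
See 1: counts = {1: 1}
See 5: counts = {1: 1, 5: 1}
See 4: counts = {1: 1, 5: 1, 4: 1}
See 1: counts = {1: 2, 5: 1, 4: 1}
See 3: counts = {1: 2, 5: 1, 4: 1, 3: 1}
See 5: counts = {1: 2, 5: 2, 4: 1, 3: 1}
See 2: counts = {1: 2, 5: 2, 4: 1, 3: 1, 2: 1}
See 5: counts = {1: 2, 5: 3, 4: 1, 3: 1, 2: 1}

{1: 2, 5: 3, 4: 1, 3: 1, 2: 1}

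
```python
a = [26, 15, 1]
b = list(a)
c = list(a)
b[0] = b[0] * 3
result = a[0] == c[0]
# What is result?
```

After line 1: a = [26, 15, 1]
After line 2 (b = list(a), copy): a = [26, 15, 1], b = [26, 15, 1]
After line 3 (c = list(a) is a copy, new object): c = [26, 15, 1]
After line 4 (b[0] = 26 * 3 = 78; only b mutates (copy)): a = [26, 15, 1], b = [78, 15, 1], c = [26, 15, 1]
After line 5 (a[0] = 26, c[0] = 26; result = True)

True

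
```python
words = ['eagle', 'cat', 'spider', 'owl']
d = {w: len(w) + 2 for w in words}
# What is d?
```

{'eagle': 7, 'cat': 5, 'spider': 8, 'owl': 5}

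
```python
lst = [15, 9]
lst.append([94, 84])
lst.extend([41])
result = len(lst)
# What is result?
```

After line 1: lst = [15, 9]
After line 2 (append adds [94, 84] as single element): lst = [15, 9, [94, 84]]
After line 3 (extend unpacks [41], adds 41): lst = [15, 9, [94, 84], 41]
After line 4: result = len(lst) = 4

4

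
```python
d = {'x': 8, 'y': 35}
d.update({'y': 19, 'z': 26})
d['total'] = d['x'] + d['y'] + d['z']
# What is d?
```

After line 1: d = {'x': 8, 'y': 35}
After line 2 (y overwritten, z added): d = {'x': 8, 'y': 19, 'z': 26}
After line 3 (total = 8 + 19 + 26 = 53): d = {'x': 8, 'y': 19, 'z': 26, 'total': 53}

{'x': 8, 'y': 19, 'z': 26, 'total': 53}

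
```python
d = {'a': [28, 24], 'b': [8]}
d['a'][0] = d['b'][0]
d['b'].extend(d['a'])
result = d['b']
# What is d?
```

After line 1: d = {'a': [28, 24], 'b': [8]}
After line 2 (a[0] = b[0] = 8): d = {'a': [8, 24], 'b': [8]}
After line 3 (b.extend(a) appends [8, 24]): d = {'a': [8, 24], 'b': [8, 8, 24]}
After line 4: result = d['b'] = [8, 8, 24]

{'a': [8, 24], 'b': [8, 8, 24]}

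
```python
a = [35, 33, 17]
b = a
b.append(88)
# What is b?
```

After line 1: a = [35, 33, 17]
After line 2 (b = a is an alias, same object): a = [35, 33, 17], b = [35, 33, 17]
After line 3 (b.append mutates the shared list): a = [35, 33, 17, 88], b = [35, 33, 17, 88]

[35, 33, 17, 88]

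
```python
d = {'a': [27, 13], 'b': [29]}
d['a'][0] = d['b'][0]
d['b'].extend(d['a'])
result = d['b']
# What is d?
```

After line 1: d = {'a': [27, 13], 'b': [29]}
After line 2 (a[0] = b[0] = 29): d = {'a': [29, 13], 'b': [29]}
After line 3 (b.extend(a) appends [29, 13]): d = {'a': [29, 13], 'b': [29, 29, 13]}
After line 4: result = d['b'] = [29, 29, 13]

{'a': [29, 13], 'b': [29, 29, 13]}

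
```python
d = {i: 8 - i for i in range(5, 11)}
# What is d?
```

{5: 3, 6: 2, 7: 1, 8: 0, 9: -1, 10: -2}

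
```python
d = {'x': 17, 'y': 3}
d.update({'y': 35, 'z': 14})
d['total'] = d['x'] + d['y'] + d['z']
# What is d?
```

After line 1: d = {'x': 17, 'y': 3}
After line 2 (y overwritten, z added): d = {'x': 17, 'y': 35, 'z': 14}
After line 3 (total = 17 + 35 + 14 = 66): d = {'x': 17, 'y': 35, 'z': 14, 'total': 66}

{'x': 17, 'y': 35, 'z': 14, 'total': 66}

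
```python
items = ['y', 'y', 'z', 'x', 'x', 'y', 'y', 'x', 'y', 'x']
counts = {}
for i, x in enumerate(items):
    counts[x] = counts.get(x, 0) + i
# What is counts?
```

Initial: counts = {}, items = ['y', 'y', 'z', 'x', 'x', 'y', 'y', 'x', 'y', 'x']
i=0, x='y': counts = {'y': 0}
i=1, x='y': counts = {'y': 1}
i=2, x='z': counts = {'y': 1, 'z': 2}
i=3, x='x': counts = {'y': 1, 'z': 2, 'x': 3}
i=4, x='x': counts = {'y': 1, 'z': 2, 'x': 7}
i=5, x='y': counts = {'y': 6, 'z': 2, 'x': 7}
i=6, x='y': counts = {'y': 12, 'z': 2, 'x': 7}
i=7, x='x': counts = {'y': 12, 'z': 2, 'x': 14}
i=8, x='y': counts = {'y': 20, 'z': 2, 'x': 14}
i=9, x='x': counts = {'y': 20, 'z': 2, 'x': 23}

{'y': 20, 'z': 2, 'x': 23}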